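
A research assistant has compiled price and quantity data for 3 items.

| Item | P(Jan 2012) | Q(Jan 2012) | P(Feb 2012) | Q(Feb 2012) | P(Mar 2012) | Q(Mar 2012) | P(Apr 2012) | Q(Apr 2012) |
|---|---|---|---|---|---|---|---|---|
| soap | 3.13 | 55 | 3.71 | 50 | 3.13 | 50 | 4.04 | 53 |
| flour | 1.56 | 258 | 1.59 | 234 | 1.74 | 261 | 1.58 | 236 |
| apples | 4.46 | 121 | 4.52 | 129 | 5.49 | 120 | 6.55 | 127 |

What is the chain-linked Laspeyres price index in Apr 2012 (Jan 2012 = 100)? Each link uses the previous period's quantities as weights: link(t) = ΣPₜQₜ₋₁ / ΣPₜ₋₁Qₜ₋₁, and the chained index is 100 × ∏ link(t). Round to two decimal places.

Link Jan 2012→Feb 2012:
ΣP(Feb 2012)Q(Jan 2012) = 3.71×55 + 1.59×258 + 4.52×121 = 204.05 + 410.22 + 546.92 = 1161.19
ΣP(Jan 2012)Q(Jan 2012) = 3.13×55 + 1.56×258 + 4.46×121 = 172.15 + 402.48 + 539.66 = 1114.29
link = 1161.19/1114.29 = 1.042090
Link Feb 2012→Mar 2012:
ΣP(Mar 2012)Q(Feb 2012) = 3.13×50 + 1.74×234 + 5.49×129 = 156.5 + 407.16 + 708.21 = 1271.87
ΣP(Feb 2012)Q(Feb 2012) = 3.71×50 + 1.59×234 + 4.52×129 = 185.5 + 372.06 + 583.08 = 1140.64
link = 1271.87/1140.64 = 1.115049
Link Mar 2012→Apr 2012:
ΣP(Apr 2012)Q(Mar 2012) = 4.04×50 + 1.58×261 + 6.55×120 = 202 + 412.38 + 786 = 1400.38
ΣP(Mar 2012)Q(Mar 2012) = 3.13×50 + 1.74×261 + 5.49×120 = 156.5 + 454.14 + 658.8 = 1269.44
link = 1400.38/1269.44 = 1.103148
Chained index = 100 × 1.042090 × 1.115049 × 1.103148 = 128.1837

128.18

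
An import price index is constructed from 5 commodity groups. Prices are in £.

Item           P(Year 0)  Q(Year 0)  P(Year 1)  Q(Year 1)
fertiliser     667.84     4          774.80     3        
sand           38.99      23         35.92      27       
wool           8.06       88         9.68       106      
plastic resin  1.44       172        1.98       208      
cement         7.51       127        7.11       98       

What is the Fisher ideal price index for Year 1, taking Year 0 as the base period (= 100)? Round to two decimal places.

109.83

Laspeyres component (base-period weights):
ΣP(Year 1)Q(Year 0) = 774.80×4 + 35.92×23 + 9.68×88 + 1.98×172 + 7.11×127 = 3099.2 + 826.16 + 851.84 + 340.56 + 902.97 = 6020.73
ΣP(Year 0)Q(Year 0) = 667.84×4 + 38.99×23 + 8.06×88 + 1.44×172 + 7.51×127 = 2671.36 + 896.77 + 709.28 + 247.68 + 953.77 = 5478.86
L = 6020.73 / 5478.86 × 100 = 109.8902
Paasche component (current-period weights):
ΣP(Year 1)Q(Year 1) = 774.80×3 + 35.92×27 + 9.68×106 + 1.98×208 + 7.11×98 = 2324.4 + 969.84 + 1026.08 + 411.84 + 696.78 = 5428.94
ΣP(Year 0)Q(Year 1) = 667.84×3 + 38.99×27 + 8.06×106 + 1.44×208 + 7.51×98 = 2003.52 + 1052.73 + 854.36 + 299.52 + 735.98 = 4946.11
P = 5428.94 / 4946.11 × 100 = 109.7618
Fisher = √(L × P) = √(109.8902 × 109.7618) = 109.8260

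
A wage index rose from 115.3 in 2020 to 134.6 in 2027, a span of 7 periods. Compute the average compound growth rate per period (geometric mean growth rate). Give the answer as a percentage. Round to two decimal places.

Growth factor = (134.6/115.3)^(1/7) = (1.167389)^(1/7) = 1.022356
Growth rate = 1.022356 − 1 = 0.022356 = 2.2356%

2.24%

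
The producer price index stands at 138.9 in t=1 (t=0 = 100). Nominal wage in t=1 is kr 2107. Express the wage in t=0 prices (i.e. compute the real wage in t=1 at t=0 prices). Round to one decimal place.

1516.9

Real = Nominal ÷ (Index/100) = 2107 ÷ (138.9/100)
     = 2107 ÷ 1.389 = 1516.9186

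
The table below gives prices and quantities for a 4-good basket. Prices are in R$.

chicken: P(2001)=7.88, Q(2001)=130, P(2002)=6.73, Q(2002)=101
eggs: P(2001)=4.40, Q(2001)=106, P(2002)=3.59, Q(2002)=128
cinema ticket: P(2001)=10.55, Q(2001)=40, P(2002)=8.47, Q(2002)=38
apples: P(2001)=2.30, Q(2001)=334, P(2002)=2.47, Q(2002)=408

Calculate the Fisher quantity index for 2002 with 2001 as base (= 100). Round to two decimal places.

101.35

Laspeyres component (base-period weights):
ΣP(2001)Q(2002) = 7.88×101 + 4.40×128 + 10.55×38 + 2.30×408 = 795.88 + 563.2 + 400.9 + 938.4 = 2698.38
ΣP(2001)Q(2001) = 7.88×130 + 4.40×106 + 10.55×40 + 2.30×334 = 1024.4 + 466.4 + 422 + 768.2 = 2681
L = 2698.38 / 2681 × 100 = 100.6483
Paasche component (current-period weights):
ΣP(2002)Q(2002) = 6.73×101 + 3.59×128 + 8.47×38 + 2.47×408 = 679.73 + 459.52 + 321.86 + 1007.76 = 2468.87
ΣP(2002)Q(2001) = 6.73×130 + 3.59×106 + 8.47×40 + 2.47×334 = 874.9 + 380.54 + 338.8 + 824.98 = 2419.22
P = 2468.87 / 2419.22 × 100 = 102.0523
Fisher = √(L × P) = √(100.6483 × 102.0523) = 101.3479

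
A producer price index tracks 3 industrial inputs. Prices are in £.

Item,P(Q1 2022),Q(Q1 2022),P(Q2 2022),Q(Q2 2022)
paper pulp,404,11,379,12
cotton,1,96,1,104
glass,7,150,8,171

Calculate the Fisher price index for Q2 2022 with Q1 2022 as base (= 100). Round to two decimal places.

97.83

Laspeyres component (base-period weights):
ΣP(Q2 2022)Q(Q1 2022) = 379×11 + 1×96 + 8×150 = 4169 + 96 + 1200 = 5465
ΣP(Q1 2022)Q(Q1 2022) = 404×11 + 1×96 + 7×150 = 4444 + 96 + 1050 = 5590
L = 5465 / 5590 × 100 = 97.7639
Paasche component (current-period weights):
ΣP(Q2 2022)Q(Q2 2022) = 379×12 + 1×104 + 8×171 = 4548 + 104 + 1368 = 6020
ΣP(Q1 2022)Q(Q2 2022) = 404×12 + 1×104 + 7×171 = 4848 + 104 + 1197 = 6149
P = 6020 / 6149 × 100 = 97.9021
Fisher = √(L × P) = √(97.7639 × 97.9021) = 97.8330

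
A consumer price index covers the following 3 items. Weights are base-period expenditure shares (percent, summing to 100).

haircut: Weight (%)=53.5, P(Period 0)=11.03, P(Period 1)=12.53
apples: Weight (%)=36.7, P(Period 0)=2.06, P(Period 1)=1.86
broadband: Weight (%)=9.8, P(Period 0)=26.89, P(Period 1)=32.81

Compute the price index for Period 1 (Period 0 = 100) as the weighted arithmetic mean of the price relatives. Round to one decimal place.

haircut: 53.5 × (12.53/11.03) = 53.5 × 1.135993 = 60.7756
apples: 36.7 × (1.86/2.06) = 36.7 × 0.902913 = 33.1369
broadband: 9.8 × (32.81/26.89) = 9.8 × 1.220156 = 11.9575
Index = Σ wᵢ·(p₁ᵢ/p₀ᵢ) = 60.7756 + 33.1369 + 11.9575 = 105.8700

105.9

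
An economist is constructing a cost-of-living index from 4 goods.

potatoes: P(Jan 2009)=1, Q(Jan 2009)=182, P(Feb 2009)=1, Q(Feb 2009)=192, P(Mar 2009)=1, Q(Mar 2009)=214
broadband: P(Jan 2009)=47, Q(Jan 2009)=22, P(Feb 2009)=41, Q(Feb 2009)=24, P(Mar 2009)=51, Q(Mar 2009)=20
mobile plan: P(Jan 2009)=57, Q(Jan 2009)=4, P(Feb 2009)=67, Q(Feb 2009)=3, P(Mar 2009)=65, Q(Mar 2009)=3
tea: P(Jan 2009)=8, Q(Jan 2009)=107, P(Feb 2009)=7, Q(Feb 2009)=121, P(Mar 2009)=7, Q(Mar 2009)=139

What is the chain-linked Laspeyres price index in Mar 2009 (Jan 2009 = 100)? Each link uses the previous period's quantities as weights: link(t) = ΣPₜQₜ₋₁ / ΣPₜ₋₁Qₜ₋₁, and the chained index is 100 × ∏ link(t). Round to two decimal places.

100.96

Link Jan 2009→Feb 2009:
ΣP(Feb 2009)Q(Jan 2009) = 1×182 + 41×22 + 67×4 + 7×107 = 182 + 902 + 268 + 749 = 2101
ΣP(Jan 2009)Q(Jan 2009) = 1×182 + 47×22 + 57×4 + 8×107 = 182 + 1034 + 228 + 856 = 2300
link = 2101/2300 = 0.913478
Link Feb 2009→Mar 2009:
ΣP(Mar 2009)Q(Feb 2009) = 1×192 + 51×24 + 65×3 + 7×121 = 192 + 1224 + 195 + 847 = 2458
ΣP(Feb 2009)Q(Feb 2009) = 1×192 + 41×24 + 67×3 + 7×121 = 192 + 984 + 201 + 847 = 2224
link = 2458/2224 = 1.105216
Chained index = 100 × 0.913478 × 1.105216 = 100.9591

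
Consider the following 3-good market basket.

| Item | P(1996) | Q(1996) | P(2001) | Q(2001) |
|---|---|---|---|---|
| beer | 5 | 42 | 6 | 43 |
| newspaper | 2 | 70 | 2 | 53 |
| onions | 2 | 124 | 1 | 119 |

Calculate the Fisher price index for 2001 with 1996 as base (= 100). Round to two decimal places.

86.35

Laspeyres component (base-period weights):
ΣP(2001)Q(1996) = 6×42 + 2×70 + 1×124 = 252 + 140 + 124 = 516
ΣP(1996)Q(1996) = 5×42 + 2×70 + 2×124 = 210 + 140 + 248 = 598
L = 516 / 598 × 100 = 86.2876
Paasche component (current-period weights):
ΣP(2001)Q(2001) = 6×43 + 2×53 + 1×119 = 258 + 106 + 119 = 483
ΣP(1996)Q(2001) = 5×43 + 2×53 + 2×119 = 215 + 106 + 238 = 559
P = 483 / 559 × 100 = 86.4043
Fisher = √(L × P) = √(86.2876 × 86.4043) = 86.3459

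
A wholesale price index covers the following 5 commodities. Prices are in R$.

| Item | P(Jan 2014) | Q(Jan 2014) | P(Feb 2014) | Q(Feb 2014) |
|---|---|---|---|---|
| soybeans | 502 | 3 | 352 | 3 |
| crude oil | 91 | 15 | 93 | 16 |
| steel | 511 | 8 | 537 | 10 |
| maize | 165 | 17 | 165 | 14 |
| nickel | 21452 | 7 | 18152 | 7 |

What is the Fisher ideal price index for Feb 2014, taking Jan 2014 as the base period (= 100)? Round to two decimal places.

85.47

Laspeyres component (base-period weights):
ΣP(Feb 2014)Q(Jan 2014) = 352×3 + 93×15 + 537×8 + 165×17 + 18152×7 = 1056 + 1395 + 4296 + 2805 + 127064 = 136616
ΣP(Jan 2014)Q(Jan 2014) = 502×3 + 91×15 + 511×8 + 165×17 + 21452×7 = 1506 + 1365 + 4088 + 2805 + 150164 = 159928
L = 136616 / 159928 × 100 = 85.4234
Paasche component (current-period weights):
ΣP(Feb 2014)Q(Feb 2014) = 352×3 + 93×16 + 537×10 + 165×14 + 18152×7 = 1056 + 1488 + 5370 + 2310 + 127064 = 137288
ΣP(Jan 2014)Q(Feb 2014) = 502×3 + 91×16 + 511×10 + 165×14 + 21452×7 = 1506 + 1456 + 5110 + 2310 + 150164 = 160546
P = 137288 / 160546 × 100 = 85.5132
Fisher = √(L × P) = √(85.4234 × 85.5132) = 85.4683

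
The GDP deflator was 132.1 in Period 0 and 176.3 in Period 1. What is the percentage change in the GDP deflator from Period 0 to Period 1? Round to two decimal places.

Change = (176.3 − 132.1) / 132.1 × 100
       = 44.2 / 132.1 × 100 = 33.4595%

33.46%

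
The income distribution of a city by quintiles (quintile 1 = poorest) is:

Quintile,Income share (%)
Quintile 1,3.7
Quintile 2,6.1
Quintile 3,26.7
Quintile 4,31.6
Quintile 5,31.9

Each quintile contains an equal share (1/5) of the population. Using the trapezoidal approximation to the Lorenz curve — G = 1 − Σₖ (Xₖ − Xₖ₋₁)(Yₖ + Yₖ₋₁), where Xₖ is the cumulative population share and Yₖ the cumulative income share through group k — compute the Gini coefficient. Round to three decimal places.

0.328

Cumulative income shares Yₖ: 0.0370, 0.0980, 0.3650, 0.6810, 1.0000
Σ (Xₖ−Xₖ₋₁)(Yₖ+Yₖ₋₁) = (1/5)(0.0370+0.0000) + (1/5)(0.0980+0.0370) + (1/5)(0.3650+0.0980) + (1/5)(0.6810+0.3650) + (1/5)(1.0000+0.6810)
  = 0.0074 + 0.0270 + 0.0926 + 0.2092 + 0.3362 = 0.6724
G = 1 − 0.6724 = 0.3276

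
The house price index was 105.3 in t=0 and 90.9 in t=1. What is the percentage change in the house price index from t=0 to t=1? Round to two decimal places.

-13.68%

Change = (90.9 − 105.3) / 105.3 × 100
       = -14.4 / 105.3 × 100 = -13.6752%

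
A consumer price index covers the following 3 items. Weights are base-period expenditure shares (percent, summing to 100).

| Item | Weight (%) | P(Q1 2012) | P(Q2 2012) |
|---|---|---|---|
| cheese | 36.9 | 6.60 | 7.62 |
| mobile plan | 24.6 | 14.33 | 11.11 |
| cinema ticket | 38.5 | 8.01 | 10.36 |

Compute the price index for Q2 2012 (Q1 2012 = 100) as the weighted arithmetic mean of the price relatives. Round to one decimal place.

cheese: 36.9 × (7.62/6.60) = 36.9 × 1.154545 = 42.6027
mobile plan: 24.6 × (11.11/14.33) = 24.6 × 0.775297 = 19.0723
cinema ticket: 38.5 × (10.36/8.01) = 38.5 × 1.293383 = 49.7953
Index = Σ wᵢ·(p₁ᵢ/p₀ᵢ) = 42.6027 + 19.0723 + 49.7953 = 111.4703

111.5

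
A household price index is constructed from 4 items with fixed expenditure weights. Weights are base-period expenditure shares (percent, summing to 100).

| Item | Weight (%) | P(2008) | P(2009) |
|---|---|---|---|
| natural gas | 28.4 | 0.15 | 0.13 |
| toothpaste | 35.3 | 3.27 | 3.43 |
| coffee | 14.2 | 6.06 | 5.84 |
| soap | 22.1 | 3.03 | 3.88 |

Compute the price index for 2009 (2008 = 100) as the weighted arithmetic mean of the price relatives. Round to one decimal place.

natural gas: 28.4 × (0.13/0.15) = 28.4 × 0.866667 = 24.6133
toothpaste: 35.3 × (3.43/3.27) = 35.3 × 1.048930 = 37.0272
coffee: 14.2 × (5.84/6.06) = 14.2 × 0.963696 = 13.6845
soap: 22.1 × (3.88/3.03) = 22.1 × 1.280528 = 28.2997
Index = Σ wᵢ·(p₁ᵢ/p₀ᵢ) = 24.6133 + 37.0272 + 13.6845 + 28.2997 = 103.6247

103.6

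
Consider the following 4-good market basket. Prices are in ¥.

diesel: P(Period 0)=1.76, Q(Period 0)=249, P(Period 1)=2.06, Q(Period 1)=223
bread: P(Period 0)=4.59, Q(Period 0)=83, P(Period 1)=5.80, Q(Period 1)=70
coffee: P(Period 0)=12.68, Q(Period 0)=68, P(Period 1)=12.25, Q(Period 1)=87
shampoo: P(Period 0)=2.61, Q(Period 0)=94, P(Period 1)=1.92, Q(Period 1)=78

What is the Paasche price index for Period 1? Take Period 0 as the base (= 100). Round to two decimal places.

102.99

Paasche price index uses current-period quantities as weights.
ΣP(Period 1)·Q(Period 1) = 2.06×223 + 5.80×70 + 12.25×87 + 1.92×78 = 459.38 + 406 + 1065.75 + 149.76 = 2080.89
ΣP(Period 0)·Q(Period 1) = 1.76×223 + 4.59×70 + 12.68×87 + 2.61×78 = 392.48 + 321.3 + 1103.16 + 203.58 = 2020.52
Index = 2080.89 / 2020.52 × 100 = 102.9878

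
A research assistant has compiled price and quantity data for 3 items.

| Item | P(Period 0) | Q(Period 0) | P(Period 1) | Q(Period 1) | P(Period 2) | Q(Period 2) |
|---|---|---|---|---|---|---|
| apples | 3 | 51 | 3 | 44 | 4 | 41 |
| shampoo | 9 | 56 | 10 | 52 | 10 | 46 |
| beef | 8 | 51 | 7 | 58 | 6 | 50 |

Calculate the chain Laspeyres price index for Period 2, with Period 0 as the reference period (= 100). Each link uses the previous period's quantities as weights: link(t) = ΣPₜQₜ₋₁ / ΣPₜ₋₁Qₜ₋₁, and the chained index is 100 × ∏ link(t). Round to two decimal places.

Link Period 0→Period 1:
ΣP(Period 1)Q(Period 0) = 3×51 + 10×56 + 7×51 = 153 + 560 + 357 = 1070
ΣP(Period 0)Q(Period 0) = 3×51 + 9×56 + 8×51 = 153 + 504 + 408 = 1065
link = 1070/1065 = 1.004695
Link Period 1→Period 2:
ΣP(Period 2)Q(Period 1) = 4×44 + 10×52 + 6×58 = 176 + 520 + 348 = 1044
ΣP(Period 1)Q(Period 1) = 3×44 + 10×52 + 7×58 = 132 + 520 + 406 = 1058
link = 1044/1058 = 0.986767
Chained index = 100 × 1.004695 × 0.986767 = 99.1400

99.14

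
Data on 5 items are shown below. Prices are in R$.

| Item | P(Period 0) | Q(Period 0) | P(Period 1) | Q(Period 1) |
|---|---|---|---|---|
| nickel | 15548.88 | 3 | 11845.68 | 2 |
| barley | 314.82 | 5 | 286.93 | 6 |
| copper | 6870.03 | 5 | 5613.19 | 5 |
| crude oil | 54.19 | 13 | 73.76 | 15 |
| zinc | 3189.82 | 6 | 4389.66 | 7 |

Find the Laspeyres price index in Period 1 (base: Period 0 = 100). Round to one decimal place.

90.2

Laspeyres price index uses base-period quantities as weights.
ΣP(Period 1)·Q(Period 0) = 11845.68×3 + 286.93×5 + 5613.19×5 + 73.76×13 + 4389.66×6 = 35537.04 + 1434.65 + 28065.95 + 958.88 + 26337.96 = 92334.48
ΣP(Period 0)·Q(Period 0) = 15548.88×3 + 314.82×5 + 6870.03×5 + 54.19×13 + 3189.82×6 = 46646.64 + 1574.1 + 34350.15 + 704.47 + 19138.92 = 102414.28
Index = 92334.48 / 102414.28 × 100 = 90.1578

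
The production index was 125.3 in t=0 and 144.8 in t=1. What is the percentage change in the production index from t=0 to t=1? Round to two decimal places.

15.56%

Change = (144.8 − 125.3) / 125.3 × 100
       = 19.5 / 125.3 × 100 = 15.5626%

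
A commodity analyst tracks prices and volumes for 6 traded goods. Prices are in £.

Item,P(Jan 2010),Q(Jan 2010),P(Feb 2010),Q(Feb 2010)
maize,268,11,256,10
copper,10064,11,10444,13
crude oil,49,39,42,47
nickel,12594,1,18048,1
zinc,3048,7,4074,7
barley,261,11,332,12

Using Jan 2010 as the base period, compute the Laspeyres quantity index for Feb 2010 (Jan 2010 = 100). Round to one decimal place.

113.5

Laspeyres quantity index uses base-period prices as weights.
ΣP(Jan 2010)·Q(Feb 2010) = 268×10 + 10064×13 + 49×47 + 12594×1 + 3048×7 + 261×12 = 2680 + 130832 + 2303 + 12594 + 21336 + 3132 = 172877
ΣP(Jan 2010)·Q(Jan 2010) = 268×11 + 10064×11 + 49×39 + 12594×1 + 3048×7 + 261×11 = 2948 + 110704 + 1911 + 12594 + 21336 + 2871 = 152364
Index = 172877 / 152364 × 100 = 113.4632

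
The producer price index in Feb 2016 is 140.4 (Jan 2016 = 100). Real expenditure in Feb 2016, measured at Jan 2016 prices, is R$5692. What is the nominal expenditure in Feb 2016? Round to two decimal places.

Nominal = Real × (Index/100) = 5692 × (140.4/100)
        = 5692 × 1.404 = 7991.5680

7991.57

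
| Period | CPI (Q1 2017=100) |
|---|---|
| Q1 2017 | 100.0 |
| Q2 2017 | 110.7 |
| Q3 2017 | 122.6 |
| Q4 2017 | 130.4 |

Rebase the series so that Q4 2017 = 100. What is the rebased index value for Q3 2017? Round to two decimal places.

94.02

Rebased(Q3 2017) = 122.6 / 130.4 × 100 = 94.0184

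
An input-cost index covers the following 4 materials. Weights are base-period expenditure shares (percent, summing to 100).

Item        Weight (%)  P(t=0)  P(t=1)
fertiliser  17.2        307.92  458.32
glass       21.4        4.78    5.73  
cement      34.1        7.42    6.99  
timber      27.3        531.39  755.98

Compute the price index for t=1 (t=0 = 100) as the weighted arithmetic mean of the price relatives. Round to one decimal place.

122.2

fertiliser: 17.2 × (458.32/307.92) = 17.2 × 1.488439 = 25.6011
glass: 21.4 × (5.73/4.78) = 21.4 × 1.198745 = 25.6531
cement: 34.1 × (6.99/7.42) = 34.1 × 0.942049 = 32.1239
timber: 27.3 × (755.98/531.39) = 27.3 × 1.422646 = 38.8382
Index = Σ wᵢ·(p₁ᵢ/p₀ᵢ) = 25.6011 + 25.6531 + 32.1239 + 38.8382 = 122.2164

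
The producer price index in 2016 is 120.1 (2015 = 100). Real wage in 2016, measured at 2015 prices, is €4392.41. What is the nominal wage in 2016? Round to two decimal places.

5275.28

Nominal = Real × (Index/100) = 4392.41 × (120.1/100)
        = 4392.41 × 1.201 = 5275.2844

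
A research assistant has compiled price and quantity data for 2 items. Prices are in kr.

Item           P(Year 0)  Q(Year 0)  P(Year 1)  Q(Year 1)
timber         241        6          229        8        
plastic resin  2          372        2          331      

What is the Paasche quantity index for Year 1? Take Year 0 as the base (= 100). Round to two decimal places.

117.75

Paasche quantity index uses current-period prices as weights.
ΣP(Year 1)·Q(Year 1) = 229×8 + 2×331 = 1832 + 662 = 2494
ΣP(Year 1)·Q(Year 0) = 229×6 + 2×372 = 1374 + 744 = 2118
Index = 2494 / 2118 × 100 = 117.7526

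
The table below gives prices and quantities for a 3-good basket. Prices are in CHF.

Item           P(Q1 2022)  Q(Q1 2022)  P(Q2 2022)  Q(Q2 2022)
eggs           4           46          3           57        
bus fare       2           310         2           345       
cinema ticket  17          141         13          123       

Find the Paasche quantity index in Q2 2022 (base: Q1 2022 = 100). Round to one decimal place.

Paasche quantity index uses current-period prices as weights.
ΣP(Q2 2022)·Q(Q2 2022) = 3×57 + 2×345 + 13×123 = 171 + 690 + 1599 = 2460
ΣP(Q2 2022)·Q(Q1 2022) = 3×46 + 2×310 + 13×141 = 138 + 620 + 1833 = 2591
Index = 2460 / 2591 × 100 = 94.9440

94.9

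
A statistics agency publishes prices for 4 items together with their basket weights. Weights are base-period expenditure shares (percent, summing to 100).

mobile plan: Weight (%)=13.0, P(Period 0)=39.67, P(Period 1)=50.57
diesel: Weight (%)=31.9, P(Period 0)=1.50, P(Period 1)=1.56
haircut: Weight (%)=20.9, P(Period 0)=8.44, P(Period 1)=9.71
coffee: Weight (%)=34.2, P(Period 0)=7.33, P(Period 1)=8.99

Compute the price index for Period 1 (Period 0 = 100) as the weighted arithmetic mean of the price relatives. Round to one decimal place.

mobile plan: 13.0 × (50.57/39.67) = 13.0 × 1.274767 = 16.5720
diesel: 31.9 × (1.56/1.50) = 31.9 × 1.040000 = 33.1760
haircut: 20.9 × (9.71/8.44) = 20.9 × 1.150474 = 24.0449
coffee: 34.2 × (8.99/7.33) = 34.2 × 1.226467 = 41.9452
Index = Σ wᵢ·(p₁ᵢ/p₀ᵢ) = 16.5720 + 33.1760 + 24.0449 + 41.9452 = 115.7380

115.7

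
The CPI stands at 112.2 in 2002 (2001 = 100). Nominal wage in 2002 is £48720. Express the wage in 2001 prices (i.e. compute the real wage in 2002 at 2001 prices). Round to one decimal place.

43422.5

Real = Nominal ÷ (Index/100) = 48720 ÷ (112.2/100)
     = 48720 ÷ 1.122 = 43422.4599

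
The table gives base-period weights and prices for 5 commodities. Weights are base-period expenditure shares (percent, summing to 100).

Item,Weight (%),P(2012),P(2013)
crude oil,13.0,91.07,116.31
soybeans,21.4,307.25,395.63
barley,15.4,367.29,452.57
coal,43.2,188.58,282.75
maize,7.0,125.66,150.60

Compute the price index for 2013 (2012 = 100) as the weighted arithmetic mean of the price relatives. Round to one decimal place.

crude oil: 13.0 × (116.31/91.07) = 13.0 × 1.277149 = 16.6029
soybeans: 21.4 × (395.63/307.25) = 21.4 × 1.287648 = 27.5557
barley: 15.4 × (452.57/367.29) = 15.4 × 1.232187 = 18.9757
coal: 43.2 × (282.75/188.58) = 43.2 × 1.499364 = 64.7725
maize: 7.0 × (150.60/125.66) = 7.0 × 1.198472 = 8.3893
Index = Σ wᵢ·(p₁ᵢ/p₀ᵢ) = 16.6029 + 27.5557 + 18.9757 + 64.7725 + 8.3893 = 136.2961

136.3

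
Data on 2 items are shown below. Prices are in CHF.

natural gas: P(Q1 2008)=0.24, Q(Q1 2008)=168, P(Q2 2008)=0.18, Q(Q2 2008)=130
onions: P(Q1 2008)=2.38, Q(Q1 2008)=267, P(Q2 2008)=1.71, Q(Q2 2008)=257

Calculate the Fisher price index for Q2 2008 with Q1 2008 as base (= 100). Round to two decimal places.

72.02

Laspeyres component (base-period weights):
ΣP(Q2 2008)Q(Q1 2008) = 0.18×168 + 1.71×267 = 30.24 + 456.57 = 486.81
ΣP(Q1 2008)Q(Q1 2008) = 0.24×168 + 2.38×267 = 40.32 + 635.46 = 675.78
L = 486.81 / 675.78 × 100 = 72.0368
Paasche component (current-period weights):
ΣP(Q2 2008)Q(Q2 2008) = 0.18×130 + 1.71×257 = 23.4 + 439.47 = 462.87
ΣP(Q1 2008)Q(Q2 2008) = 0.24×130 + 2.38×257 = 31.2 + 611.66 = 642.86
P = 462.87 / 642.86 × 100 = 72.0017
Fisher = √(L × P) = √(72.0368 × 72.0017) = 72.0192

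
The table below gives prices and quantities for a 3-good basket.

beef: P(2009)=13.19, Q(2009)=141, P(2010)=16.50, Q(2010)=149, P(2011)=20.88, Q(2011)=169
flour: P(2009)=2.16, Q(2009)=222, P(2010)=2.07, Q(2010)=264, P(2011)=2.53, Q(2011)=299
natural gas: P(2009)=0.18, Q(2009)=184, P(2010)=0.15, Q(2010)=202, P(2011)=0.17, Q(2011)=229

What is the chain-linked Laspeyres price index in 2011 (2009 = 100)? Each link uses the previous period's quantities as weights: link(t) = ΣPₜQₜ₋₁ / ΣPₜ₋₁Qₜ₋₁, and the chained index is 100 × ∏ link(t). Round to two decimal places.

149.00

Link 2009→2010:
ΣP(2010)Q(2009) = 16.50×141 + 2.07×222 + 0.15×184 = 2326.5 + 459.54 + 27.6 = 2813.64
ΣP(2009)Q(2009) = 13.19×141 + 2.16×222 + 0.18×184 = 1859.79 + 479.52 + 33.12 = 2372.43
link = 2813.64/2372.43 = 1.185974
Link 2010→2011:
ΣP(2011)Q(2010) = 20.88×149 + 2.53×264 + 0.17×202 = 3111.12 + 667.92 + 34.34 = 3813.38
ΣP(2010)Q(2010) = 16.50×149 + 2.07×264 + 0.15×202 = 2458.5 + 546.48 + 30.3 = 3035.28
link = 3813.38/3035.28 = 1.256352
Chained index = 100 × 1.185974 × 1.256352 = 149.0001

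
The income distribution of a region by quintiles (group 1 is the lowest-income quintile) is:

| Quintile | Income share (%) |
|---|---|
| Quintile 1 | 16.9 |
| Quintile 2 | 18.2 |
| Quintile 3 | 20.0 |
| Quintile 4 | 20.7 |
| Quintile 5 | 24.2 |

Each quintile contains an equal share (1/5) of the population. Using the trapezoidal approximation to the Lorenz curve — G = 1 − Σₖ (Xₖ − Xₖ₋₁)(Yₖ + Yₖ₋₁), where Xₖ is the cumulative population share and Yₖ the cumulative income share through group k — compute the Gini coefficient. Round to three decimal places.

Cumulative income shares Yₖ: 0.1690, 0.3510, 0.5510, 0.7580, 1.0000
Σ (Xₖ−Xₖ₋₁)(Yₖ+Yₖ₋₁) = (1/5)(0.1690+0.0000) + (1/5)(0.3510+0.1690) + (1/5)(0.5510+0.3510) + (1/5)(0.7580+0.5510) + (1/5)(1.0000+0.7580)
  = 0.0338 + 0.1040 + 0.1804 + 0.2618 + 0.3516 = 0.9316
G = 1 − 0.9316 = 0.0684

0.068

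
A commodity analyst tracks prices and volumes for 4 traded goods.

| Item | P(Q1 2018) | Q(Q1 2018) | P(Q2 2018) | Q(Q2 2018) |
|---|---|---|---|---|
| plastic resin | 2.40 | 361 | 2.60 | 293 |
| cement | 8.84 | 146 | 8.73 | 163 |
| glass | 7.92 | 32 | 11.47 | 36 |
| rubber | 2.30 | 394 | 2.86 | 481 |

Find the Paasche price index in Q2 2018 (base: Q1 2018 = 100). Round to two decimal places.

112.38

Paasche price index uses current-period quantities as weights.
ΣP(Q2 2018)·Q(Q2 2018) = 2.60×293 + 8.73×163 + 11.47×36 + 2.86×481 = 761.8 + 1422.99 + 412.92 + 1375.66 = 3973.37
ΣP(Q1 2018)·Q(Q2 2018) = 2.40×293 + 8.84×163 + 7.92×36 + 2.30×481 = 703.2 + 1440.92 + 285.12 + 1106.3 = 3535.54
Index = 3973.37 / 3535.54 × 100 = 112.3837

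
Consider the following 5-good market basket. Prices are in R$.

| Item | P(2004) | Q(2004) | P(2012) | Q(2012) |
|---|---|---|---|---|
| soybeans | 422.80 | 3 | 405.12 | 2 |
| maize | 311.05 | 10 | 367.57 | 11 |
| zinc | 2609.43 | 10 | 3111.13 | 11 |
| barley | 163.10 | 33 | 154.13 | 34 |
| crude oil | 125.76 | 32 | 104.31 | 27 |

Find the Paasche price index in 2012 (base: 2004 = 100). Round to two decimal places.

Paasche price index uses current-period quantities as weights.
ΣP(2012)·Q(2012) = 405.12×2 + 367.57×11 + 3111.13×11 + 154.13×34 + 104.31×27 = 810.24 + 4043.27 + 34222.43 + 5240.42 + 2816.37 = 47132.73
ΣP(2004)·Q(2012) = 422.80×2 + 311.05×11 + 2609.43×11 + 163.10×34 + 125.76×27 = 845.6 + 3421.55 + 28703.73 + 5545.4 + 3395.52 = 41911.8
Index = 47132.73 / 41911.8 × 100 = 112.4569

112.46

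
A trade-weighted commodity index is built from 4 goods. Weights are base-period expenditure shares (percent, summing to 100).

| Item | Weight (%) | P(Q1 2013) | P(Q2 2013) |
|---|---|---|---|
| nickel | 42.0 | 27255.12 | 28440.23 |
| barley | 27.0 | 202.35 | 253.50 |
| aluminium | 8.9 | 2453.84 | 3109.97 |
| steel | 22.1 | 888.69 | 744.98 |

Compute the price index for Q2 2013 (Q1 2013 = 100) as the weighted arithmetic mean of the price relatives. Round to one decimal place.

nickel: 42.0 × (28440.23/27255.12) = 42.0 × 1.043482 = 43.8262
barley: 27.0 × (253.50/202.35) = 27.0 × 1.252780 = 33.8251
aluminium: 8.9 × (3109.97/2453.84) = 8.9 × 1.267389 = 11.2798
steel: 22.1 × (744.98/888.69) = 22.1 × 0.838290 = 18.5262
Index = Σ wᵢ·(p₁ᵢ/p₀ᵢ) = 43.8262 + 33.8251 + 11.2798 + 18.5262 = 107.4573

107.5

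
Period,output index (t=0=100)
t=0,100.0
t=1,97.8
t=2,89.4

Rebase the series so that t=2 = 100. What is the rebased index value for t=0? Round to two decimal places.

Rebased(t=0) = 100.0 / 89.4 × 100 = 111.8568

111.86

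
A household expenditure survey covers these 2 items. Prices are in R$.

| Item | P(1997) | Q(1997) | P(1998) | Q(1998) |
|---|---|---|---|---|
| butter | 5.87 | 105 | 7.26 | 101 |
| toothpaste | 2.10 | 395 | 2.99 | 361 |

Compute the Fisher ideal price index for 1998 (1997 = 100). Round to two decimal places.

134.29

Laspeyres component (base-period weights):
ΣP(1998)Q(1997) = 7.26×105 + 2.99×395 = 762.3 + 1181.05 = 1943.35
ΣP(1997)Q(1997) = 5.87×105 + 2.10×395 = 616.35 + 829.5 = 1445.85
L = 1943.35 / 1445.85 × 100 = 134.4088
Paasche component (current-period weights):
ΣP(1998)Q(1998) = 7.26×101 + 2.99×361 = 733.26 + 1079.39 = 1812.65
ΣP(1997)Q(1998) = 5.87×101 + 2.10×361 = 592.87 + 758.1 = 1350.97
P = 1812.65 / 1350.97 × 100 = 134.1740
Fisher = √(L × P) = √(134.4088 × 134.1740) = 134.2913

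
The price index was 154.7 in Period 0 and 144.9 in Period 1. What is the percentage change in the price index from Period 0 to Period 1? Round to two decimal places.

-6.33%

Change = (144.9 − 154.7) / 154.7 × 100
       = -9.8 / 154.7 × 100 = -6.3348%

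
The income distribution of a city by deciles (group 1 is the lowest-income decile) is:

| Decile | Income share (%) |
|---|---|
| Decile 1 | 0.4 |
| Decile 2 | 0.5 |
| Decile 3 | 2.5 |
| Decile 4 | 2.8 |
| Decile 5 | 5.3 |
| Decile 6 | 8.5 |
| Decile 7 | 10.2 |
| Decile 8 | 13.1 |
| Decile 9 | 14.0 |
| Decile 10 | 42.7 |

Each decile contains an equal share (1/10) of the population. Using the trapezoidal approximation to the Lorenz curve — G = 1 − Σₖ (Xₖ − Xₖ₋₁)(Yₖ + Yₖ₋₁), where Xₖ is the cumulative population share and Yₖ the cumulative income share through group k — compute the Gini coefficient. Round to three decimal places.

0.554

Cumulative income shares Yₖ: 0.0040, 0.0090, 0.0340, 0.0620, 0.1150, 0.2000, 0.3020, 0.4330, 0.5730, 1.0000
Σ (Xₖ−Xₖ₋₁)(Yₖ+Yₖ₋₁) = (1/10)(0.0040+0.0000) + (1/10)(0.0090+0.0040) + (1/10)(0.0340+0.0090) + (1/10)(0.0620+0.0340) + (1/10)(0.1150+0.0620) + (1/10)(0.2000+0.1150) + (1/10)(0.3020+0.2000) + (1/10)(0.4330+0.3020) + (1/10)(0.5730+0.4330) + (1/10)(1.0000+0.5730)
  = 0.0004 + 0.0013 + 0.0043 + 0.0096 + 0.0177 + 0.0315 + 0.0502 + 0.0735 + 0.1006 + 0.1573 = 0.4464
G = 1 − 0.4464 = 0.5536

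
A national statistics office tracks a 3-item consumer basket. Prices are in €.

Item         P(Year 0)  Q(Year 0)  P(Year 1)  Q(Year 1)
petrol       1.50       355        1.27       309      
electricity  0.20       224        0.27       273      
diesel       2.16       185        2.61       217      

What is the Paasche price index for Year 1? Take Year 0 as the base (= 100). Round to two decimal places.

104.63

Paasche price index uses current-period quantities as weights.
ΣP(Year 1)·Q(Year 1) = 1.27×309 + 0.27×273 + 2.61×217 = 392.43 + 73.71 + 566.37 = 1032.51
ΣP(Year 0)·Q(Year 1) = 1.50×309 + 0.20×273 + 2.16×217 = 463.5 + 54.6 + 468.72 = 986.82
Index = 1032.51 / 986.82 × 100 = 104.6300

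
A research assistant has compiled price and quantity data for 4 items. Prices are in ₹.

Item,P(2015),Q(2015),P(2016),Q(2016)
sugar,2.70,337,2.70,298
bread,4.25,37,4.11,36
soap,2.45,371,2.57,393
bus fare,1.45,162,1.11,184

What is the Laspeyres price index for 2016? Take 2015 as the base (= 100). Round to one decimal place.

Laspeyres price index uses base-period quantities as weights.
ΣP(2016)·Q(2015) = 2.70×337 + 4.11×37 + 2.57×371 + 1.11×162 = 909.9 + 152.07 + 953.47 + 179.82 = 2195.26
ΣP(2015)·Q(2015) = 2.70×337 + 4.25×37 + 2.45×371 + 1.45×162 = 909.9 + 157.25 + 908.95 + 234.9 = 2211
Index = 2195.26 / 2211 × 100 = 99.2881

99.3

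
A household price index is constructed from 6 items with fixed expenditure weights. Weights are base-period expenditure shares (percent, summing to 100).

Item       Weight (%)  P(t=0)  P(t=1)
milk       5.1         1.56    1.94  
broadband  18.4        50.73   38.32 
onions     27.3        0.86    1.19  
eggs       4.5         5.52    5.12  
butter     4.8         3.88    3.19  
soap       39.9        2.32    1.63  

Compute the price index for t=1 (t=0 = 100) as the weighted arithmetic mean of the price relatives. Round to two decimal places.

milk: 5.1 × (1.94/1.56) = 5.1 × 1.243590 = 6.3423
broadband: 18.4 × (38.32/50.73) = 18.4 × 0.755372 = 13.8988
onions: 27.3 × (1.19/0.86) = 27.3 × 1.383721 = 37.7756
eggs: 4.5 × (5.12/5.52) = 4.5 × 0.927536 = 4.1739
butter: 4.8 × (3.19/3.88) = 4.8 × 0.822165 = 3.9464
soap: 39.9 × (1.63/2.32) = 39.9 × 0.702586 = 28.0332
Index = Σ wᵢ·(p₁ᵢ/p₀ᵢ) = 6.3423 + 13.8988 + 37.7756 + 4.1739 + 3.9464 + 28.0332 = 94.1702

94.17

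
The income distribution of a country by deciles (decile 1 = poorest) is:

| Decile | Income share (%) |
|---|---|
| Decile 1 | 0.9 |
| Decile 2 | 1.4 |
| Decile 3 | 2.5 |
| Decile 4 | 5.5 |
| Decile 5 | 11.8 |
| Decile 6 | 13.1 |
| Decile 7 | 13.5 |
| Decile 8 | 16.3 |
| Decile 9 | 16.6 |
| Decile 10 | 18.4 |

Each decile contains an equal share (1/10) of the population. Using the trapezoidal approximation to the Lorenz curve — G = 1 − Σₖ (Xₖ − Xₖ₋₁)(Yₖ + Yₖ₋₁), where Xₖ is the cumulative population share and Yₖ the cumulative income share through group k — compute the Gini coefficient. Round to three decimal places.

0.358

Cumulative income shares Yₖ: 0.0090, 0.0230, 0.0480, 0.1030, 0.2210, 0.3520, 0.4870, 0.6500, 0.8160, 1.0000
Σ (Xₖ−Xₖ₋₁)(Yₖ+Yₖ₋₁) = (1/10)(0.0090+0.0000) + (1/10)(0.0230+0.0090) + (1/10)(0.0480+0.0230) + (1/10)(0.1030+0.0480) + (1/10)(0.2210+0.1030) + (1/10)(0.3520+0.2210) + (1/10)(0.4870+0.3520) + (1/10)(0.6500+0.4870) + (1/10)(0.8160+0.6500) + (1/10)(1.0000+0.8160)
  = 0.0009 + 0.0032 + 0.0071 + 0.0151 + 0.0324 + 0.0573 + 0.0839 + 0.1137 + 0.1466 + 0.1816 = 0.6418
G = 1 − 0.6418 = 0.3582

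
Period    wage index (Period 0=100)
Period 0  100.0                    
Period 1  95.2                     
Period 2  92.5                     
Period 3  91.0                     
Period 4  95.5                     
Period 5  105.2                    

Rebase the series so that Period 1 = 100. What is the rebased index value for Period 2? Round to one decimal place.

97.2

Rebased(Period 2) = 92.5 / 95.2 × 100 = 97.1639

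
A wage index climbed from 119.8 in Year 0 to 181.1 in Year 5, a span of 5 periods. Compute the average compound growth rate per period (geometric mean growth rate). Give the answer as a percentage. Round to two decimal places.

Growth factor = (181.1/119.8)^(1/5) = (1.511686)^(1/5) = 1.086156
Growth rate = 1.086156 − 1 = 0.086156 = 8.6156%

8.62%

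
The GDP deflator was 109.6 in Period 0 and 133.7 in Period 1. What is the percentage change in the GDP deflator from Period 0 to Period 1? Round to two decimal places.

21.99%

Change = (133.7 − 109.6) / 109.6 × 100
       = 24.1 / 109.6 × 100 = 21.9891%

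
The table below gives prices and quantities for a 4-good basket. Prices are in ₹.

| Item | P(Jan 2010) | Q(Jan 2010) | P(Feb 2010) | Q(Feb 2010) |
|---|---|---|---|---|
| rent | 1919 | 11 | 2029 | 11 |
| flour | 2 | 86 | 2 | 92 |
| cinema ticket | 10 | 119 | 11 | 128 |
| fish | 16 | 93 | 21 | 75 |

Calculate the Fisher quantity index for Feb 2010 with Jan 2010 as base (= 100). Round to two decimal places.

Laspeyres component (base-period weights):
ΣP(Jan 2010)Q(Feb 2010) = 1919×11 + 2×92 + 10×128 + 16×75 = 21109 + 184 + 1280 + 1200 = 23773
ΣP(Jan 2010)Q(Jan 2010) = 1919×11 + 2×86 + 10×119 + 16×93 = 21109 + 172 + 1190 + 1488 = 23959
L = 23773 / 23959 × 100 = 99.2237
Paasche component (current-period weights):
ΣP(Feb 2010)Q(Feb 2010) = 2029×11 + 2×92 + 11×128 + 21×75 = 22319 + 184 + 1408 + 1575 = 25486
ΣP(Feb 2010)Q(Jan 2010) = 2029×11 + 2×86 + 11×119 + 21×93 = 22319 + 172 + 1309 + 1953 = 25753
P = 25486 / 25753 × 100 = 98.9632
Fisher = √(L × P) = √(99.2237 × 98.9632) = 99.0934

99.09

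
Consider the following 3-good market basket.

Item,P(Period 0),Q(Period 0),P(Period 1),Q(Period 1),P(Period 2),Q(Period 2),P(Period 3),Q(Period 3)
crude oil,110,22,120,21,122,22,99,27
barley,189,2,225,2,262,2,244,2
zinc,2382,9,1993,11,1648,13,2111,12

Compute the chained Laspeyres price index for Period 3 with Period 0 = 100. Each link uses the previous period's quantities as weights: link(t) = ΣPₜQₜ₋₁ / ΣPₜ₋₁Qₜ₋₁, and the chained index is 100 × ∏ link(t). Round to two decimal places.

Link Period 0→Period 1:
ΣP(Period 1)Q(Period 0) = 120×22 + 225×2 + 1993×9 = 2640 + 450 + 17937 = 21027
ΣP(Period 0)Q(Period 0) = 110×22 + 189×2 + 2382×9 = 2420 + 378 + 21438 = 24236
link = 21027/24236 = 0.867594
Link Period 1→Period 2:
ΣP(Period 2)Q(Period 1) = 122×21 + 262×2 + 1648×11 = 2562 + 524 + 18128 = 21214
ΣP(Period 1)Q(Period 1) = 120×21 + 225×2 + 1993×11 = 2520 + 450 + 21923 = 24893
link = 21214/24893 = 0.852207
Link Period 2→Period 3:
ΣP(Period 3)Q(Period 2) = 99×22 + 244×2 + 2111×13 = 2178 + 488 + 27443 = 30109
ΣP(Period 2)Q(Period 2) = 122×22 + 262×2 + 1648×13 = 2684 + 524 + 21424 = 24632
link = 30109/24632 = 1.222353
Chained index = 100 × 0.867594 × 0.852207 × 1.222353 = 90.3771

90.38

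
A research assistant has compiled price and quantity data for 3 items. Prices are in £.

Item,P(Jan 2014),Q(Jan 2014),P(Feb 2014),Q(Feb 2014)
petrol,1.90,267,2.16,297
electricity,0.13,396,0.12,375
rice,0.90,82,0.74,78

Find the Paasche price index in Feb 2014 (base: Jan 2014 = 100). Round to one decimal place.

108.9

Paasche price index uses current-period quantities as weights.
ΣP(Feb 2014)·Q(Feb 2014) = 2.16×297 + 0.12×375 + 0.74×78 = 641.52 + 45 + 57.72 = 744.24
ΣP(Jan 2014)·Q(Feb 2014) = 1.90×297 + 0.13×375 + 0.90×78 = 564.3 + 48.75 + 70.2 = 683.25
Index = 744.24 / 683.25 × 100 = 108.9265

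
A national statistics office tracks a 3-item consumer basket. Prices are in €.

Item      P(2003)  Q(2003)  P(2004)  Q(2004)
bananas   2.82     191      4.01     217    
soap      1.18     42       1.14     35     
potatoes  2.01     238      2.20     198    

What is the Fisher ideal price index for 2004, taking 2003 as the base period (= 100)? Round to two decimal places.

Laspeyres component (base-period weights):
ΣP(2004)Q(2003) = 4.01×191 + 1.14×42 + 2.20×238 = 765.91 + 47.88 + 523.6 = 1337.39
ΣP(2003)Q(2003) = 2.82×191 + 1.18×42 + 2.01×238 = 538.62 + 49.56 + 478.38 = 1066.56
L = 1337.39 / 1066.56 × 100 = 125.3929
Paasche component (current-period weights):
ΣP(2004)Q(2004) = 4.01×217 + 1.14×35 + 2.20×198 = 870.17 + 39.9 + 435.6 = 1345.67
ΣP(2003)Q(2004) = 2.82×217 + 1.18×35 + 2.01×198 = 611.94 + 41.3 + 397.98 = 1051.22
P = 1345.67 / 1051.22 × 100 = 128.0103
Fisher = √(L × P) = √(125.3929 × 128.0103) = 126.6948

126.69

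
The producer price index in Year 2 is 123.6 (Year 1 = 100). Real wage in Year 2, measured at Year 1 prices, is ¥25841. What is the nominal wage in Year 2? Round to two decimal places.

Nominal = Real × (Index/100) = 25841 × (123.6/100)
        = 25841 × 1.236 = 31939.4760

31939.48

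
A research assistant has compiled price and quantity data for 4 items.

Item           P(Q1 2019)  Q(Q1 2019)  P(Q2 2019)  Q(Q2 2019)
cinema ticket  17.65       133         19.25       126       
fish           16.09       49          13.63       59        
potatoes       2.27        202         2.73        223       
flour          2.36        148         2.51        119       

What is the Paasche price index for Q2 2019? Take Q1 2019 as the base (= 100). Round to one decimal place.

Paasche price index uses current-period quantities as weights.
ΣP(Q2 2019)·Q(Q2 2019) = 19.25×126 + 13.63×59 + 2.73×223 + 2.51×119 = 2425.5 + 804.17 + 608.79 + 298.69 = 4137.15
ΣP(Q1 2019)·Q(Q2 2019) = 17.65×126 + 16.09×59 + 2.27×223 + 2.36×119 = 2223.9 + 949.31 + 506.21 + 280.84 = 3960.26
Index = 4137.15 / 3960.26 × 100 = 104.4666

104.5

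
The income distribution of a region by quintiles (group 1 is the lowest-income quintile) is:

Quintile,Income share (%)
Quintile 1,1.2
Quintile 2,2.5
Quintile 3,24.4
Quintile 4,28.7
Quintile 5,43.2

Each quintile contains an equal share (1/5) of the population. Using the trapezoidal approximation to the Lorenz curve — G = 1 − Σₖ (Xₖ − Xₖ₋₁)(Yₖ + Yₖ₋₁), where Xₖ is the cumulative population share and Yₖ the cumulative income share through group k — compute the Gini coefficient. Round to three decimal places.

Cumulative income shares Yₖ: 0.0120, 0.0370, 0.2810, 0.5680, 1.0000
Σ (Xₖ−Xₖ₋₁)(Yₖ+Yₖ₋₁) = (1/5)(0.0120+0.0000) + (1/5)(0.0370+0.0120) + (1/5)(0.2810+0.0370) + (1/5)(0.5680+0.2810) + (1/5)(1.0000+0.5680)
  = 0.0024 + 0.0098 + 0.0636 + 0.1698 + 0.3136 = 0.5592
G = 1 − 0.5592 = 0.4408

0.441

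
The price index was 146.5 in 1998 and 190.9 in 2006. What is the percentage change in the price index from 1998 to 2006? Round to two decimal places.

30.31%

Change = (190.9 − 146.5) / 146.5 × 100
       = 44.4 / 146.5 × 100 = 30.3072%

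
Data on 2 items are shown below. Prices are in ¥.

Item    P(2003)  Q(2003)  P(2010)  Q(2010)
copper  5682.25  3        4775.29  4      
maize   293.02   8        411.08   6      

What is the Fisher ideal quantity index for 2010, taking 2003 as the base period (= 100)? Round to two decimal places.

124.35

Laspeyres component (base-period weights):
ΣP(2003)Q(2010) = 5682.25×4 + 293.02×6 = 22729 + 1758.12 = 24487.12
ΣP(2003)Q(2003) = 5682.25×3 + 293.02×8 = 17046.75 + 2344.16 = 19390.91
L = 24487.12 / 19390.91 × 100 = 126.2814
Paasche component (current-period weights):
ΣP(2010)Q(2010) = 4775.29×4 + 411.08×6 = 19101.16 + 2466.48 = 21567.64
ΣP(2010)Q(2003) = 4775.29×3 + 411.08×8 = 14325.87 + 3288.64 = 17614.51
P = 21567.64 / 17614.51 × 100 = 122.4425
Fisher = √(L × P) = √(126.2814 × 122.4425) = 124.3471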